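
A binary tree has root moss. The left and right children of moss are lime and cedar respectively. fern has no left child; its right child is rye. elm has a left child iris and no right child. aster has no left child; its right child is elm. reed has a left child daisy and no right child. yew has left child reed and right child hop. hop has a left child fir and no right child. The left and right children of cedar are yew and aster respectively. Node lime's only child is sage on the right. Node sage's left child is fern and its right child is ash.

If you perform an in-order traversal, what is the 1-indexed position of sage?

In-order visits the left subtree, then the node, then the right subtree.
At moss: go left to lime.
  At lime: no left child.
  Visit lime.
  At lime: go right to sage.
    At sage: go left to fern.
      At fern: no left child.
      Visit fern.
      At fern: go right to rye.
        rye is a leaf — visit rye.
    Visit sage.
    At sage: go right to ash.
      ash is a leaf — visit ash.
Visit moss.
At moss: go right to cedar.
  At cedar: go left to yew.
    At yew: go left to reed.
      At reed: go left to daisy.
        daisy is a leaf — visit daisy.
      Visit reed.
      At reed: no right child.
    Visit yew.
    At yew: go right to hop.
      At hop: go left to fir.
        fir is a leaf — visit fir.
      Visit hop.
      At hop: no right child.
  Visit cedar.
  At cedar: go right to aster.
    At aster: no left child.
    Visit aster.
    At aster: go right to elm.
      At elm: go left to iris.
        iris is a leaf — visit iris.
      Visit elm.
      At elm: no right child.
Full in-order sequence: lime, fern, rye, sage, ash, moss, daisy, reed, yew, fir, hop, cedar, aster, iris, elm.

4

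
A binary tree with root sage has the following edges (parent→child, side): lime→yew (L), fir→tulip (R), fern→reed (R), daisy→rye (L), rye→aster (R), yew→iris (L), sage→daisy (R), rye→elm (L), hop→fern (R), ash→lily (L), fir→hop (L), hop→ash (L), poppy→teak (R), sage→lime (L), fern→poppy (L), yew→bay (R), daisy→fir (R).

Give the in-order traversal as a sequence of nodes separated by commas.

iris, yew, bay, lime, sage, elm, rye, aster, daisy, lily, ash, hop, poppy, teak, fern, reed, fir, tulip

In-order visits the left subtree, then the node, then the right subtree.
At sage: go left to lime.
  At lime: go left to yew.
    At yew: go left to iris.
      iris is a leaf — visit iris.
    Visit yew.
    At yew: go right to bay.
      bay is a leaf — visit bay.
  Visit lime.
  At lime: no right child.
Visit sage.
At sage: go right to daisy.
  At daisy: go left to rye.
    At rye: go left to elm.
      elm is a leaf — visit elm.
    Visit rye.
    At rye: go right to aster.
      aster is a leaf — visit aster.
  Visit daisy.
  At daisy: go right to fir.
    At fir: go left to hop.
      At hop: go left to ash.
        At ash: go left to lily.
          lily is a leaf — visit lily.
        Visit ash.
        At ash: no right child.
      Visit hop.
      At hop: go right to fern.
        At fern: go left to poppy.
          At poppy: no left child.
          Visit poppy.
          At poppy: go right to teak.
            teak is a leaf — visit teak.
        Visit fern.
        At fern: go right to reed.
          reed is a leaf — visit reed.
    Visit fir.
    At fir: go right to tulip.
      tulip is a leaf — visit tulip.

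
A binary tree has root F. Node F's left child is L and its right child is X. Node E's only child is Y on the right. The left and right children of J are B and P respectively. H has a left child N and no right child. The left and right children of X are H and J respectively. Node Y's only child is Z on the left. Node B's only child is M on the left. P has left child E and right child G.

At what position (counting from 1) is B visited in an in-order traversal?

In-order visits the left subtree, then the node, then the right subtree.
At F: go left to L.
  L is a leaf — visit L.
Visit F.
At F: go right to X.
  At X: go left to H.
    At H: go left to N.
      N is a leaf — visit N.
    Visit H.
    At H: no right child.
  Visit X.
  At X: go right to J.
    At J: go left to B.
      At B: go left to M.
        M is a leaf — visit M.
      Visit B.
      At B: no right child.
    Visit J.
    At J: go right to P.
      At P: go left to E.
        At E: no left child.
        Visit E.
        At E: go right to Y.
          At Y: go left to Z.
            Z is a leaf — visit Z.
          Visit Y.
          At Y: no right child.
      Visit P.
      At P: go right to G.
        G is a leaf — visit G.
Full in-order sequence: L, F, N, H, X, M, B, J, E, Z, Y, P, G.

7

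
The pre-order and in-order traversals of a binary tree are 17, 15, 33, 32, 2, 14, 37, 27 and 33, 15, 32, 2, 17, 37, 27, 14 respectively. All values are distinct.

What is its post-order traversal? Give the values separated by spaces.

The first element of pre-order is the root; it splits in-order into left and right subtrees.
Root 17: left subtree has 4 nodes {33, 15, 32, 2}, right has 3 {37, 27, 14}.
  Root 15: left subtree has 1 node {33}, right has 2 {32, 2}.
    Root 32: left subtree has 0 nodes { }, right has 1 {2}.
  Root 14: left subtree has 2 nodes {37, 27}, right has 0 { }.
    Root 37: left subtree has 0 nodes { }, right has 1 {27}.

33 2 32 15 27 37 14 17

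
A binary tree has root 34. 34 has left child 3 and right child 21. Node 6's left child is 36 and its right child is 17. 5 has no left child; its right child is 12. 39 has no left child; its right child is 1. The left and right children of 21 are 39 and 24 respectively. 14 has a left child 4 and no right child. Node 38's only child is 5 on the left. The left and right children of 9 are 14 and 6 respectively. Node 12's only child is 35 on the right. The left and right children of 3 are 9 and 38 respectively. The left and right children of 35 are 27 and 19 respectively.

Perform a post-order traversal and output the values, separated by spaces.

4 14 36 17 6 9 27 19 35 12 5 38 3 1 39 24 21 34

Post-order visits the left subtree, then the right subtree, then the node.
At 34: go left to 3.
  At 3: go left to 9.
    At 9: go left to 14.
      At 14: go left to 4.
        4 is a leaf — visit 4.
      At 14: no right child.
      Visit 14.
    At 9: go right to 6.
      At 6: go left to 36.
        36 is a leaf — visit 36.
      At 6: go right to 17.
        17 is a leaf — visit 17.
      Visit 6.
    Visit 9.
  At 3: go right to 38.
    At 38: go left to 5.
      At 5: no left child.
      At 5: go right to 12.
        At 12: no left child.
        At 12: go right to 35.
          At 35: go left to 27.
            27 is a leaf — visit 27.
          At 35: go right to 19.
            19 is a leaf — visit 19.
          Visit 35.
        Visit 12.
      Visit 5.
    At 38: no right child.
    Visit 38.
  Visit 3.
At 34: go right to 21.
  At 21: go left to 39.
    At 39: no left child.
    At 39: go right to 1.
      1 is a leaf — visit 1.
    Visit 39.
  At 21: go right to 24.
    24 is a leaf — visit 24.
  Visit 21.
Visit 34.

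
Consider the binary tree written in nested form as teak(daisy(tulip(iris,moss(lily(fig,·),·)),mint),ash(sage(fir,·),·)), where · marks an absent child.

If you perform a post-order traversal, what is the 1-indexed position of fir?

8

Post-order visits the left subtree, then the right subtree, then the node.
At teak: go left to daisy.
  At daisy: go left to tulip.
    At tulip: go left to iris.
      iris is a leaf — visit iris.
    At tulip: go right to moss.
      At moss: go left to lily.
        At lily: go left to fig.
          fig is a leaf — visit fig.
        At lily: no right child.
        Visit lily.
      At moss: no right child.
      Visit moss.
    Visit tulip.
  At daisy: go right to mint.
    mint is a leaf — visit mint.
  Visit daisy.
At teak: go right to ash.
  At ash: go left to sage.
    At sage: go left to fir.
      fir is a leaf — visit fir.
    At sage: no right child.
    Visit sage.
  At ash: no right child.
  Visit ash.
Visit teak.
Full post-order sequence: iris, fig, lily, moss, tulip, mint, daisy, fir, sage, ash, teak.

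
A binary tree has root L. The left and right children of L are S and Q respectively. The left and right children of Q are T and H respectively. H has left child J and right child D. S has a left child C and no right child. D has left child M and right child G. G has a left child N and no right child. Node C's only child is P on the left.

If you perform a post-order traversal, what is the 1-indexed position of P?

Post-order visits the left subtree, then the right subtree, then the node.
At L: go left to S.
  At S: go left to C.
    At C: go left to P.
      P is a leaf — visit P.
    At C: no right child.
    Visit C.
  At S: no right child.
  Visit S.
At L: go right to Q.
  At Q: go left to T.
    T is a leaf — visit T.
  At Q: go right to H.
    At H: go left to J.
      J is a leaf — visit J.
    At H: go right to D.
      At D: go left to M.
        M is a leaf — visit M.
      At D: go right to G.
        At G: go left to N.
          N is a leaf — visit N.
        At G: no right child.
        Visit G.
      Visit D.
    Visit H.
  Visit Q.
Visit L.
Full post-order sequence: P, C, S, T, J, M, N, G, D, H, Q, L.

1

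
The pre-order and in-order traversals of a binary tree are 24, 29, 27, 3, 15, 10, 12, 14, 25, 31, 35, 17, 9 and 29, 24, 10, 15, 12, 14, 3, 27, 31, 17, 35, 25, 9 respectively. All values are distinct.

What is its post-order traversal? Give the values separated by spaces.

29 10 14 12 15 3 17 35 31 9 25 27 24

The first element of pre-order is the root; it splits in-order into left and right subtrees.
Root 24: left subtree has 1 node {29}, right has 11 {10, 15, 12, 14, 3, 27, 31, 17, 35, 25, 9}.
  Root 27: left subtree has 5 nodes {10, 15, 12, 14, 3}, right has 5 {31, 17, 35, 25, 9}.
    Root 3: left subtree has 4 nodes {10, 15, 12, 14}, right has 0 { }.
      Root 15: left subtree has 1 node {10}, right has 2 {12, 14}.
        Root 12: left subtree has 0 nodes { }, right has 1 {14}.
    Root 25: left subtree has 3 nodes {31, 17, 35}, right has 1 {9}.
      Root 31: left subtree has 0 nodes { }, right has 2 {17, 35}.
        Root 35: left subtree has 1 node {17}, right has 0 { }.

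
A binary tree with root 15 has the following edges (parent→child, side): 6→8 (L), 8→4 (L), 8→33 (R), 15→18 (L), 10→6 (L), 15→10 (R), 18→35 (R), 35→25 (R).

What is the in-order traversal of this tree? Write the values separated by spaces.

18 35 25 15 4 8 33 6 10

In-order visits the left subtree, then the node, then the right subtree.
At 15: go left to 18.
  At 18: no left child.
  Visit 18.
  At 18: go right to 35.
    At 35: no left child.
    Visit 35.
    At 35: go right to 25.
      25 is a leaf — visit 25.
Visit 15.
At 15: go right to 10.
  At 10: go left to 6.
    At 6: go left to 8.
      At 8: go left to 4.
        4 is a leaf — visit 4.
      Visit 8.
      At 8: go right to 33.
        33 is a leaf — visit 33.
    Visit 6.
    At 6: no right child.
  Visit 10.
  At 10: no right child.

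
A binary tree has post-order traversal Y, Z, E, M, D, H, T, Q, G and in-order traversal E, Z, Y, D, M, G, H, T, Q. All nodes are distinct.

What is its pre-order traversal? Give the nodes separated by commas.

The last element of post-order is the root; it splits in-order into left and right subtrees.
Root G: left subtree has 5 nodes {E, Z, Y, D, M}, right has 3 {H, T, Q}.
  Root D: left subtree has 3 nodes {E, Z, Y}, right has 1 {M}.
    Root E: left subtree has 0 nodes { }, right has 2 {Z, Y}.
      Root Z: left subtree has 0 nodes { }, right has 1 {Y}.
  Root Q: left subtree has 2 nodes {H, T}, right has 0 { }.
    Root T: left subtree has 1 node {H}, right has 0 { }.

G, D, E, Z, Y, M, Q, T, H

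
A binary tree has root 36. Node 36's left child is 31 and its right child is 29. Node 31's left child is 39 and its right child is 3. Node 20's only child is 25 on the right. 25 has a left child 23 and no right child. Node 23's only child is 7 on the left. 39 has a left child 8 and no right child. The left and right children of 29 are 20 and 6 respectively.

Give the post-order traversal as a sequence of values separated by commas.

8, 39, 3, 31, 7, 23, 25, 20, 6, 29, 36

Post-order visits the left subtree, then the right subtree, then the node.
At 36: go left to 31.
  At 31: go left to 39.
    At 39: go left to 8.
      8 is a leaf — visit 8.
    At 39: no right child.
    Visit 39.
  At 31: go right to 3.
    3 is a leaf — visit 3.
  Visit 31.
At 36: go right to 29.
  At 29: go left to 20.
    At 20: no left child.
    At 20: go right to 25.
      At 25: go left to 23.
        At 23: go left to 7.
          7 is a leaf — visit 7.
        At 23: no right child.
        Visit 23.
      At 25: no right child.
      Visit 25.
    Visit 20.
  At 29: go right to 6.
    6 is a leaf — visit 6.
  Visit 29.
Visit 36.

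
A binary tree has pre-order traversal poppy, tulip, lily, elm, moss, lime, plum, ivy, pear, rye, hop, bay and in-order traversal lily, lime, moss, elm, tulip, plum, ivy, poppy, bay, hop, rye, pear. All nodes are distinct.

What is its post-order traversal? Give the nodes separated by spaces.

The first element of pre-order is the root; it splits in-order into left and right subtrees.
Root poppy: left subtree has 7 nodes {lily, lime, moss, elm, tulip, plum, ivy}, right has 4 {bay, hop, rye, pear}.
  Root tulip: left subtree has 4 nodes {lily, lime, moss, elm}, right has 2 {plum, ivy}.
    Root lily: left subtree has 0 nodes { }, right has 3 {lime, moss, elm}.
      Root elm: left subtree has 2 nodes {lime, moss}, right has 0 { }.
        Root moss: left subtree has 1 node {lime}, right has 0 { }.
    Root plum: left subtree has 0 nodes { }, right has 1 {ivy}.
  Root pear: left subtree has 3 nodes {bay, hop, rye}, right has 0 { }.
    Root rye: left subtree has 2 nodes {bay, hop}, right has 0 { }.
      Root hop: left subtree has 1 node {bay}, right has 0 { }.

lime moss elm lily ivy plum tulip bay hop rye pear poppy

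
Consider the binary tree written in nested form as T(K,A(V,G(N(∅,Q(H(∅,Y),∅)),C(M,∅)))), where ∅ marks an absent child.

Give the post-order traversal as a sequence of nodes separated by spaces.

Post-order visits the left subtree, then the right subtree, then the node.
At T: go left to K.
  K is a leaf — visit K.
At T: go right to A.
  At A: go left to V.
    V is a leaf — visit V.
  At A: go right to G.
    At G: go left to N.
      At N: no left child.
      At N: go right to Q.
        At Q: go left to H.
          At H: no left child.
          At H: go right to Y.
            Y is a leaf — visit Y.
          Visit H.
        At Q: no right child.
        Visit Q.
      Visit N.
    At G: go right to C.
      At C: go left to M.
        M is a leaf — visit M.
      At C: no right child.
      Visit C.
    Visit G.
  Visit A.
Visit T.

K V Y H Q N M C G A T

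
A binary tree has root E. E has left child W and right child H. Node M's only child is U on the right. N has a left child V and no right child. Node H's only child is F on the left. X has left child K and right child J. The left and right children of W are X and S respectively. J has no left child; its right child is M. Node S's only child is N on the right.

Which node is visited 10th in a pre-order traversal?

Pre-order visits the node, then its left subtree, then its right subtree.
Visit E.
At E: go left to W.
  Visit W.
  At W: go left to X.
    Visit X.
    At X: go left to K.
      K is a leaf — visit K.
    At X: go right to J.
      Visit J.
      At J: no left child.
      At J: go right to M.
        Visit M.
        At M: no left child.
        At M: go right to U.
          U is a leaf — visit U.
  At W: go right to S.
    Visit S.
    At S: no left child.
    At S: go right to N.
      Visit N.
      At N: go left to V.
        V is a leaf — visit V.
      At N: no right child.
At E: go right to H.
  Visit H.
  At H: go left to F.
    F is a leaf — visit F.
  At H: no right child.
Full pre-order sequence: E, W, X, K, J, M, U, S, N, V, H, F.

V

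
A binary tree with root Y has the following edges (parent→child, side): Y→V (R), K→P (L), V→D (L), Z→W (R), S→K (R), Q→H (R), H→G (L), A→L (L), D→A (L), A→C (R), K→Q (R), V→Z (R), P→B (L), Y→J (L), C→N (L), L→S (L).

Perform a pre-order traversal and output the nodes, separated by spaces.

Y J V D A L S K P B Q H G C N Z W

Pre-order visits the node, then its left subtree, then its right subtree.
Visit Y.
At Y: go left to J.
  J is a leaf — visit J.
At Y: go right to V.
  Visit V.
  At V: go left to D.
    Visit D.
    At D: go left to A.
      Visit A.
      At A: go left to L.
        Visit L.
        At L: go left to S.
          Visit S.
          At S: no left child.
          At S: go right to K.
            Visit K.
            At K: go left to P.
              Visit P.
              At P: go left to B.
                B is a leaf — visit B.
              At P: no right child.
            At K: go right to Q.
              Visit Q.
              At Q: no left child.
              At Q: go right to H.
                Visit H.
                At H: go left to G.
                  G is a leaf — visit G.
                At H: no right child.
        At L: no right child.
      At A: go right to C.
        Visit C.
        At C: go left to N.
          N is a leaf — visit N.
        At C: no right child.
    At D: no right child.
  At V: go right to Z.
    Visit Z.
    At Z: no left child.
    At Z: go right to W.
      W is a leaf — visit W.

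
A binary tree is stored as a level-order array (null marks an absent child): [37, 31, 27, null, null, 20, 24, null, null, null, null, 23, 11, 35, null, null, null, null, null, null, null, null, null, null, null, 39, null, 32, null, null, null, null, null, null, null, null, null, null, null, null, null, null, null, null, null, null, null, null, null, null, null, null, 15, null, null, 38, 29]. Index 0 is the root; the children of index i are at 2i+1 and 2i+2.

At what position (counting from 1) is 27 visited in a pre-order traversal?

Pre-order visits the node, then its left subtree, then its right subtree.
Visit 37.
At 37: go left to 31.
  31 is a leaf — visit 31.
At 37: go right to 27.
  Visit 27.
  At 27: go left to 20.
    Visit 20.
    At 20: go left to 23.
      23 is a leaf — visit 23.
    At 20: go right to 11.
      Visit 11.
      At 11: go left to 39.
        Visit 39.
        At 39: no left child.
        At 39: go right to 15.
          15 is a leaf — visit 15.
      At 11: no right child.
  At 27: go right to 24.
    Visit 24.
    At 24: go left to 35.
      Visit 35.
      At 35: go left to 32.
        Visit 32.
        At 32: go left to 38.
          38 is a leaf — visit 38.
        At 32: go right to 29.
          29 is a leaf — visit 29.
      At 35: no right child.
    At 24: no right child.
Full pre-order sequence: 37, 31, 27, 20, 23, 11, 39, 15, 24, 35, 32, 38, 29.

3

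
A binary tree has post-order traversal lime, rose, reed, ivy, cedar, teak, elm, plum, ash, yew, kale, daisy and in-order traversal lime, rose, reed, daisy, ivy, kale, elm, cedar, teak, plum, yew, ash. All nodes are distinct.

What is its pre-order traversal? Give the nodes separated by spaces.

The last element of post-order is the root; it splits in-order into left and right subtrees.
Root daisy: left subtree has 3 nodes {lime, rose, reed}, right has 8 {ivy, kale, elm, cedar, teak, plum, yew, ash}.
  Root reed: left subtree has 2 nodes {lime, rose}, right has 0 { }.
    Root rose: left subtree has 1 node {lime}, right has 0 { }.
  Root kale: left subtree has 1 node {ivy}, right has 6 {elm, cedar, teak, plum, yew, ash}.
    Root yew: left subtree has 4 nodes {elm, cedar, teak, plum}, right has 1 {ash}.
      Root plum: left subtree has 3 nodes {elm, cedar, teak}, right has 0 { }.
        Root elm: left subtree has 0 nodes { }, right has 2 {cedar, teak}.
          Root teak: left subtree has 1 node {cedar}, right has 0 { }.

daisy reed rose lime kale ivy yew plum elm teak cedar ash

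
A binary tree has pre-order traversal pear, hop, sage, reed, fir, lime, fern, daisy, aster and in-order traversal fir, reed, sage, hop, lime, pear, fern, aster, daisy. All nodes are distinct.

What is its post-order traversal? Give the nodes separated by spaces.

The first element of pre-order is the root; it splits in-order into left and right subtrees.
Root pear: left subtree has 5 nodes {fir, reed, sage, hop, lime}, right has 3 {fern, aster, daisy}.
  Root hop: left subtree has 3 nodes {fir, reed, sage}, right has 1 {lime}.
    Root sage: left subtree has 2 nodes {fir, reed}, right has 0 { }.
      Root reed: left subtree has 1 node {fir}, right has 0 { }.
  Root fern: left subtree has 0 nodes { }, right has 2 {aster, daisy}.
    Root daisy: left subtree has 1 node {aster}, right has 0 { }.

fir reed sage lime hop aster daisy fern pear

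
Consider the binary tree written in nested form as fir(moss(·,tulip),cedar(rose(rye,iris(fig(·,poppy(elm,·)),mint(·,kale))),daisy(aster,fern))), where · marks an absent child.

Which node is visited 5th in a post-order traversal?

Post-order visits the left subtree, then the right subtree, then the node.
At fir: go left to moss.
  At moss: no left child.
  At moss: go right to tulip.
    tulip is a leaf — visit tulip.
  Visit moss.
At fir: go right to cedar.
  At cedar: go left to rose.
    At rose: go left to rye.
      rye is a leaf — visit rye.
    At rose: go right to iris.
      At iris: go left to fig.
        At fig: no left child.
        At fig: go right to poppy.
          At poppy: go left to elm.
            elm is a leaf — visit elm.
          At poppy: no right child.
          Visit poppy.
        Visit fig.
      At iris: go right to mint.
        At mint: no left child.
        At mint: go right to kale.
          kale is a leaf — visit kale.
        Visit mint.
      Visit iris.
    Visit rose.
  At cedar: go right to daisy.
    At daisy: go left to aster.
      aster is a leaf — visit aster.
    At daisy: go right to fern.
      fern is a leaf — visit fern.
    Visit daisy.
  Visit cedar.
Visit fir.
Full post-order sequence: tulip, moss, rye, elm, poppy, fig, kale, mint, iris, rose, aster, fern, daisy, cedar, fir.

poppy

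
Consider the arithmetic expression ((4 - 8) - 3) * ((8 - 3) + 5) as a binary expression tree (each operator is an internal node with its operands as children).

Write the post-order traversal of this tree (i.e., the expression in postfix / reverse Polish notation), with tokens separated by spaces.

Post-order on an expression tree gives postfix notation: for each operator, emit left operand, right operand, then the operator.

4 8 - 3 - 8 3 - 5 + *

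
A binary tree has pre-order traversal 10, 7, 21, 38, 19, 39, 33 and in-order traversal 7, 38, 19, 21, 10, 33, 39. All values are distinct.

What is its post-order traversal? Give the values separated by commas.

19, 38, 21, 7, 33, 39, 10

The first element of pre-order is the root; it splits in-order into left and right subtrees.
Root 10: left subtree has 4 nodes {7, 38, 19, 21}, right has 2 {33, 39}.
  Root 7: left subtree has 0 nodes { }, right has 3 {38, 19, 21}.
    Root 21: left subtree has 2 nodes {38, 19}, right has 0 { }.
      Root 38: left subtree has 0 nodes { }, right has 1 {19}.
  Root 39: left subtree has 1 node {33}, right has 0 { }.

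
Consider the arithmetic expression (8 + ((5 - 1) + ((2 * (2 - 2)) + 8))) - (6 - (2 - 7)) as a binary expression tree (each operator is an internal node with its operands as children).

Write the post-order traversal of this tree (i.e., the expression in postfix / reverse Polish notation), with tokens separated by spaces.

8 5 1 - 2 2 2 - * 8 + + + 6 2 7 - - -

Post-order on an expression tree gives postfix notation: for each operator, emit left operand, right operand, then the operator.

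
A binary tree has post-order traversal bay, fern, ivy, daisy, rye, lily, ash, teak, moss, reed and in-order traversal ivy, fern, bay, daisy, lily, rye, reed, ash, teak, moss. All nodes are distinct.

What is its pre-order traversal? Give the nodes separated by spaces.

reed lily daisy ivy fern bay rye moss teak ash

The last element of post-order is the root; it splits in-order into left and right subtrees.
Root reed: left subtree has 6 nodes {ivy, fern, bay, daisy, lily, rye}, right has 3 {ash, teak, moss}.
  Root lily: left subtree has 4 nodes {ivy, fern, bay, daisy}, right has 1 {rye}.
    Root daisy: left subtree has 3 nodes {ivy, fern, bay}, right has 0 { }.
      Root ivy: left subtree has 0 nodes { }, right has 2 {fern, bay}.
        Root fern: left subtree has 0 nodes { }, right has 1 {bay}.
  Root moss: left subtree has 2 nodes {ash, teak}, right has 0 { }.
    Root teak: left subtree has 1 node {ash}, right has 0 { }.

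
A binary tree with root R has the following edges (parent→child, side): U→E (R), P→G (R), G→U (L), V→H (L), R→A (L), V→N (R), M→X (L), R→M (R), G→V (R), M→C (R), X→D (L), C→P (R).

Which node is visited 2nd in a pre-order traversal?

A

Pre-order visits the node, then its left subtree, then its right subtree.
Visit R.
At R: go left to A.
  A is a leaf — visit A.
At R: go right to M.
  Visit M.
  At M: go left to X.
    Visit X.
    At X: go left to D.
      D is a leaf — visit D.
    At X: no right child.
  At M: go right to C.
    Visit C.
    At C: no left child.
    At C: go right to P.
      Visit P.
      At P: no left child.
      At P: go right to G.
        Visit G.
        At G: go left to U.
          Visit U.
          At U: no left child.
          At U: go right to E.
            E is a leaf — visit E.
        At G: go right to V.
          Visit V.
          At V: go left to H.
            H is a leaf — visit H.
          At V: go right to N.
            N is a leaf — visit N.
Full pre-order sequence: R, A, M, X, D, C, P, G, U, E, V, H, N.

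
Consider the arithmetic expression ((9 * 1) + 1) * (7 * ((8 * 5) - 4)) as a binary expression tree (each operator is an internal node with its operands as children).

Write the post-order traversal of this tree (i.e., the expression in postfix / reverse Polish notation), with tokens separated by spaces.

Post-order on an expression tree gives postfix notation: for each operator, emit left operand, right operand, then the operator.

9 1 * 1 + 7 8 5 * 4 - * *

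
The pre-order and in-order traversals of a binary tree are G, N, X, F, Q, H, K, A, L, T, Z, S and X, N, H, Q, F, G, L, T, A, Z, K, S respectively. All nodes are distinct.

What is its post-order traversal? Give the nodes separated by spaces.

X H Q F N T L Z A S K G

The first element of pre-order is the root; it splits in-order into left and right subtrees.
Root G: left subtree has 5 nodes {X, N, H, Q, F}, right has 6 {L, T, A, Z, K, S}.
  Root N: left subtree has 1 node {X}, right has 3 {H, Q, F}.
    Root F: left subtree has 2 nodes {H, Q}, right has 0 { }.
      Root Q: left subtree has 1 node {H}, right has 0 { }.
  Root K: left subtree has 4 nodes {L, T, A, Z}, right has 1 {S}.
    Root A: left subtree has 2 nodes {L, T}, right has 1 {Z}.
      Root L: left subtree has 0 nodes { }, right has 1 {T}.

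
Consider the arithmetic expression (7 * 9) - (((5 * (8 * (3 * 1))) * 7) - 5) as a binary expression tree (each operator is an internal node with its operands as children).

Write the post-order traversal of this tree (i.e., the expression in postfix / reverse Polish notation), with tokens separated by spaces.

7 9 * 5 8 3 1 * * * 7 * 5 - -

Post-order on an expression tree gives postfix notation: for each operator, emit left operand, right operand, then the operator.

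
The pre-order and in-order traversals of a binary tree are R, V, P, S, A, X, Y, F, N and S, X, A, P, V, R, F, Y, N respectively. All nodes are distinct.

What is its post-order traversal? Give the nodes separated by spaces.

X A S P V F N Y R

The first element of pre-order is the root; it splits in-order into left and right subtrees.
Root R: left subtree has 5 nodes {S, X, A, P, V}, right has 3 {F, Y, N}.
  Root V: left subtree has 4 nodes {S, X, A, P}, right has 0 { }.
    Root P: left subtree has 3 nodes {S, X, A}, right has 0 { }.
      Root S: left subtree has 0 nodes { }, right has 2 {X, A}.
        Root A: left subtree has 1 node {X}, right has 0 { }.
  Root Y: left subtree has 1 node {F}, right has 1 {N}.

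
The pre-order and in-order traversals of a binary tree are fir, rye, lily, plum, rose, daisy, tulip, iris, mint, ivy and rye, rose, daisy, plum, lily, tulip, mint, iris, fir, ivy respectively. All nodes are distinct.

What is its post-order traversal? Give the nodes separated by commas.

The first element of pre-order is the root; it splits in-order into left and right subtrees.
Root fir: left subtree has 8 nodes {rye, rose, daisy, plum, lily, tulip, mint, iris}, right has 1 {ivy}.
  Root rye: left subtree has 0 nodes { }, right has 7 {rose, daisy, plum, lily, tulip, mint, iris}.
    Root lily: left subtree has 3 nodes {rose, daisy, plum}, right has 3 {tulip, mint, iris}.
      Root plum: left subtree has 2 nodes {rose, daisy}, right has 0 { }.
        Root rose: left subtree has 0 nodes { }, right has 1 {daisy}.
      Root tulip: left subtree has 0 nodes { }, right has 2 {mint, iris}.
        Root iris: left subtree has 1 node {mint}, right has 0 { }.

daisy, rose, plum, mint, iris, tulip, lily, rye, ivy, fir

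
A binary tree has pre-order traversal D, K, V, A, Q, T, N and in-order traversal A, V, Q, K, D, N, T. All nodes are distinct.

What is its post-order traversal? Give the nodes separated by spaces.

A Q V K N T D

The first element of pre-order is the root; it splits in-order into left and right subtrees.
Root D: left subtree has 4 nodes {A, V, Q, K}, right has 2 {N, T}.
  Root K: left subtree has 3 nodes {A, V, Q}, right has 0 { }.
    Root V: left subtree has 1 node {A}, right has 1 {Q}.
  Root T: left subtree has 1 node {N}, right has 0 { }.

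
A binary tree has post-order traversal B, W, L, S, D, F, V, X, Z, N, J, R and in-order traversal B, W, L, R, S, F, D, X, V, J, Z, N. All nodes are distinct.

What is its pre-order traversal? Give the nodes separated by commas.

R, L, W, B, J, X, F, S, D, V, N, Z

The last element of post-order is the root; it splits in-order into left and right subtrees.
Root R: left subtree has 3 nodes {B, W, L}, right has 8 {S, F, D, X, V, J, Z, N}.
  Root L: left subtree has 2 nodes {B, W}, right has 0 { }.
    Root W: left subtree has 1 node {B}, right has 0 { }.
  Root J: left subtree has 5 nodes {S, F, D, X, V}, right has 2 {Z, N}.
    Root X: left subtree has 3 nodes {S, F, D}, right has 1 {V}.
      Root F: left subtree has 1 node {S}, right has 1 {D}.
    Root N: left subtree has 1 node {Z}, right has 0 { }.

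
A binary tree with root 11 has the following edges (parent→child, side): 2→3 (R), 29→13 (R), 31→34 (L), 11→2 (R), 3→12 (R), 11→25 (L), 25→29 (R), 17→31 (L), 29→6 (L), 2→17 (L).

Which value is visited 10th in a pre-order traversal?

Pre-order visits the node, then its left subtree, then its right subtree.
Visit 11.
At 11: go left to 25.
  Visit 25.
  At 25: no left child.
  At 25: go right to 29.
    Visit 29.
    At 29: go left to 6.
      6 is a leaf — visit 6.
    At 29: go right to 13.
      13 is a leaf — visit 13.
At 11: go right to 2.
  Visit 2.
  At 2: go left to 17.
    Visit 17.
    At 17: go left to 31.
      Visit 31.
      At 31: go left to 34.
        34 is a leaf — visit 34.
      At 31: no right child.
    At 17: no right child.
  At 2: go right to 3.
    Visit 3.
    At 3: no left child.
    At 3: go right to 12.
      12 is a leaf — visit 12.
Full pre-order sequence: 11, 25, 29, 6, 13, 2, 17, 31, 34, 3, 12.

3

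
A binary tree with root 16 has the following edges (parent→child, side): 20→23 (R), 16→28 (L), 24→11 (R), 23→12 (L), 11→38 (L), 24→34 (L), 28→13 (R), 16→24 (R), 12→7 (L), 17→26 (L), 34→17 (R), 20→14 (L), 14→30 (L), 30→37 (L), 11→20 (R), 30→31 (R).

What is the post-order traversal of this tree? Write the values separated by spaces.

Post-order visits the left subtree, then the right subtree, then the node.
At 16: go left to 28.
  At 28: no left child.
  At 28: go right to 13.
    13 is a leaf — visit 13.
  Visit 28.
At 16: go right to 24.
  At 24: go left to 34.
    At 34: no left child.
    At 34: go right to 17.
      At 17: go left to 26.
        26 is a leaf — visit 26.
      At 17: no right child.
      Visit 17.
    Visit 34.
  At 24: go right to 11.
    At 11: go left to 38.
      38 is a leaf — visit 38.
    At 11: go right to 20.
      At 20: go left to 14.
        At 14: go left to 30.
          At 30: go left to 37.
            37 is a leaf — visit 37.
          At 30: go right to 31.
            31 is a leaf — visit 31.
          Visit 30.
        At 14: no right child.
        Visit 14.
      At 20: go right to 23.
        At 23: go left to 12.
          At 12: go left to 7.
            7 is a leaf — visit 7.
          At 12: no right child.
          Visit 12.
        At 23: no right child.
        Visit 23.
      Visit 20.
    Visit 11.
  Visit 24.
Visit 16.

13 28 26 17 34 38 37 31 30 14 7 12 23 20 11 24 16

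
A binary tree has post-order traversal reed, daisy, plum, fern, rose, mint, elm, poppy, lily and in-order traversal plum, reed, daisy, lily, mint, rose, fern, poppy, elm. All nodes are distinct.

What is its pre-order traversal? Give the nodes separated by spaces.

The last element of post-order is the root; it splits in-order into left and right subtrees.
Root lily: left subtree has 3 nodes {plum, reed, daisy}, right has 5 {mint, rose, fern, poppy, elm}.
  Root plum: left subtree has 0 nodes { }, right has 2 {reed, daisy}.
    Root daisy: left subtree has 1 node {reed}, right has 0 { }.
  Root poppy: left subtree has 3 nodes {mint, rose, fern}, right has 1 {elm}.
    Root mint: left subtree has 0 nodes { }, right has 2 {rose, fern}.
      Root rose: left subtree has 0 nodes { }, right has 1 {fern}.

lily plum daisy reed poppy mint rose fern elm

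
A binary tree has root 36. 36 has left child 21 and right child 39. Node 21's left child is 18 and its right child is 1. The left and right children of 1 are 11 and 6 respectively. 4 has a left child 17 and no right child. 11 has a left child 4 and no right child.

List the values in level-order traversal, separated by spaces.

36 21 39 18 1 11 6 4 17

Level-order visits nodes level by level from the root, left to right within each level.
Level 0: 36
Level 1: 21, 39
Level 2: 18, 1
Level 3: 11, 6
Level 4: 4
Level 5: 17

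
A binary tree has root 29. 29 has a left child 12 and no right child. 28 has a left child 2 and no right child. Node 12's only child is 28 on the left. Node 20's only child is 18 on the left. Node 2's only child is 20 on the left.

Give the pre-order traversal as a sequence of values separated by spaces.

29 12 28 2 20 18

Pre-order visits the node, then its left subtree, then its right subtree.
Visit 29.
At 29: go left to 12.
  Visit 12.
  At 12: go left to 28.
    Visit 28.
    At 28: go left to 2.
      Visit 2.
      At 2: go left to 20.
        Visit 20.
        At 20: go left to 18.
          18 is a leaf — visit 18.
        At 20: no right child.
      At 2: no right child.
    At 28: no right child.
  At 12: no right child.
At 29: no right child.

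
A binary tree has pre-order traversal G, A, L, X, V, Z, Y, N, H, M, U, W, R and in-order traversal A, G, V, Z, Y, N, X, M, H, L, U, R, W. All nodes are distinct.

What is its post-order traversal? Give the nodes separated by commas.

A, N, Y, Z, V, M, H, X, R, W, U, L, G

The first element of pre-order is the root; it splits in-order into left and right subtrees.
Root G: left subtree has 1 node {A}, right has 11 {V, Z, Y, N, X, M, H, L, U, R, W}.
  Root L: left subtree has 7 nodes {V, Z, Y, N, X, M, H}, right has 3 {U, R, W}.
    Root X: left subtree has 4 nodes {V, Z, Y, N}, right has 2 {M, H}.
      Root V: left subtree has 0 nodes { }, right has 3 {Z, Y, N}.
        Root Z: left subtree has 0 nodes { }, right has 2 {Y, N}.
          Root Y: left subtree has 0 nodes { }, right has 1 {N}.
      Root H: left subtree has 1 node {M}, right has 0 { }.
    Root U: left subtree has 0 nodes { }, right has 2 {R, W}.
      Root W: left subtree has 1 node {R}, right has 0 { }.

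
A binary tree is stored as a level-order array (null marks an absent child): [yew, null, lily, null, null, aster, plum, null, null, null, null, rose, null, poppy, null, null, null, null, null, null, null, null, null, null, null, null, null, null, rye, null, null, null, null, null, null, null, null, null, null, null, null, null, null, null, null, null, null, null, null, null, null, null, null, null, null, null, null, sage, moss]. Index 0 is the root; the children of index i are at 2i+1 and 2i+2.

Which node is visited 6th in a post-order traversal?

Post-order visits the left subtree, then the right subtree, then the node.
At yew: no left child.
At yew: go right to lily.
  At lily: go left to aster.
    At aster: go left to rose.
      rose is a leaf — visit rose.
    At aster: no right child.
    Visit aster.
  At lily: go right to plum.
    At plum: go left to poppy.
      At poppy: no left child.
      At poppy: go right to rye.
        At rye: go left to sage.
          sage is a leaf — visit sage.
        At rye: go right to moss.
          moss is a leaf — visit moss.
        Visit rye.
      Visit poppy.
    At plum: no right child.
    Visit plum.
  Visit lily.
Visit yew.
Full post-order sequence: rose, aster, sage, moss, rye, poppy, plum, lily, yew.

poppy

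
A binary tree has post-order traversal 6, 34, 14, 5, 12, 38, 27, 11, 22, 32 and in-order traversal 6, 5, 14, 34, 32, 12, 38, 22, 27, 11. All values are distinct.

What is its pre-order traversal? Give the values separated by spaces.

32 5 6 14 34 22 38 12 11 27

The last element of post-order is the root; it splits in-order into left and right subtrees.
Root 32: left subtree has 4 nodes {6, 5, 14, 34}, right has 5 {12, 38, 22, 27, 11}.
  Root 5: left subtree has 1 node {6}, right has 2 {14, 34}.
    Root 14: left subtree has 0 nodes { }, right has 1 {34}.
  Root 22: left subtree has 2 nodes {12, 38}, right has 2 {27, 11}.
    Root 38: left subtree has 1 node {12}, right has 0 { }.
    Root 11: left subtree has 1 node {27}, right has 0 { }.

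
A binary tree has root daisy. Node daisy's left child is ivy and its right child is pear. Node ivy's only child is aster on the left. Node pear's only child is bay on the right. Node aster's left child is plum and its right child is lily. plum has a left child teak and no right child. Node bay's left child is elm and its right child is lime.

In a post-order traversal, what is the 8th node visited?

Post-order visits the left subtree, then the right subtree, then the node.
At daisy: go left to ivy.
  At ivy: go left to aster.
    At aster: go left to plum.
      At plum: go left to teak.
        teak is a leaf — visit teak.
      At plum: no right child.
      Visit plum.
    At aster: go right to lily.
      lily is a leaf — visit lily.
    Visit aster.
  At ivy: no right child.
  Visit ivy.
At daisy: go right to pear.
  At pear: no left child.
  At pear: go right to bay.
    At bay: go left to elm.
      elm is a leaf — visit elm.
    At bay: go right to lime.
      lime is a leaf — visit lime.
    Visit bay.
  Visit pear.
Visit daisy.
Full post-order sequence: teak, plum, lily, aster, ivy, elm, lime, bay, pear, daisy.

bay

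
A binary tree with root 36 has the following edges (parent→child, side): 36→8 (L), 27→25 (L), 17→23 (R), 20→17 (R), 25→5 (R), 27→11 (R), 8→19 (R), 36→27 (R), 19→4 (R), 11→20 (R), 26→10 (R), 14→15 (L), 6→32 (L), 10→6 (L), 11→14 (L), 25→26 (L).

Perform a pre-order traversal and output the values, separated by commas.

Pre-order visits the node, then its left subtree, then its right subtree.
Visit 36.
At 36: go left to 8.
  Visit 8.
  At 8: no left child.
  At 8: go right to 19.
    Visit 19.
    At 19: no left child.
    At 19: go right to 4.
      4 is a leaf — visit 4.
At 36: go right to 27.
  Visit 27.
  At 27: go left to 25.
    Visit 25.
    At 25: go left to 26.
      Visit 26.
      At 26: no left child.
      At 26: go right to 10.
        Visit 10.
        At 10: go left to 6.
          Visit 6.
          At 6: go left to 32.
            32 is a leaf — visit 32.
          At 6: no right child.
        At 10: no right child.
    At 25: go right to 5.
      5 is a leaf — visit 5.
  At 27: go right to 11.
    Visit 11.
    At 11: go left to 14.
      Visit 14.
      At 14: go left to 15.
        15 is a leaf — visit 15.
      At 14: no right child.
    At 11: go right to 20.
      Visit 20.
      At 20: no left child.
      At 20: go right to 17.
        Visit 17.
        At 17: no left child.
        At 17: go right to 23.
          23 is a leaf — visit 23.

36, 8, 19, 4, 27, 25, 26, 10, 6, 32, 5, 11, 14, 15, 20, 17, 23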